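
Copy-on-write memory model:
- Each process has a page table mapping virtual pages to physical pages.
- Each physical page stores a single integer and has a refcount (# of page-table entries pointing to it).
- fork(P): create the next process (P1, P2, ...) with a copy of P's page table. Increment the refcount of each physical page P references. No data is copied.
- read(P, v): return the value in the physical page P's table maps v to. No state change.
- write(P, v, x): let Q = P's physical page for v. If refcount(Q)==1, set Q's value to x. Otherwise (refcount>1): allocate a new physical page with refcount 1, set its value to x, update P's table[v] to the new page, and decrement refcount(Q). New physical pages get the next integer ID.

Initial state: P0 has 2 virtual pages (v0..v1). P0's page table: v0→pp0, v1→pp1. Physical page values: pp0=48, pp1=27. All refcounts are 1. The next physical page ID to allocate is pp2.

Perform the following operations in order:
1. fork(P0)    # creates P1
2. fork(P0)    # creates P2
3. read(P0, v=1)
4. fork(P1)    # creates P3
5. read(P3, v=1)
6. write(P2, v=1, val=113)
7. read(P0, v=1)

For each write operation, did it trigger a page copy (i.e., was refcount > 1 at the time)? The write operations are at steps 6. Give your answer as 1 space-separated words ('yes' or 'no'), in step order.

Op 1: fork(P0) -> P1. 2 ppages; refcounts: pp0:2 pp1:2
Op 2: fork(P0) -> P2. 2 ppages; refcounts: pp0:3 pp1:3
Op 3: read(P0, v1) -> 27. No state change.
Op 4: fork(P1) -> P3. 2 ppages; refcounts: pp0:4 pp1:4
Op 5: read(P3, v1) -> 27. No state change.
Op 6: write(P2, v1, 113). refcount(pp1)=4>1 -> COPY to pp2. 3 ppages; refcounts: pp0:4 pp1:3 pp2:1
Op 7: read(P0, v1) -> 27. No state change.

yes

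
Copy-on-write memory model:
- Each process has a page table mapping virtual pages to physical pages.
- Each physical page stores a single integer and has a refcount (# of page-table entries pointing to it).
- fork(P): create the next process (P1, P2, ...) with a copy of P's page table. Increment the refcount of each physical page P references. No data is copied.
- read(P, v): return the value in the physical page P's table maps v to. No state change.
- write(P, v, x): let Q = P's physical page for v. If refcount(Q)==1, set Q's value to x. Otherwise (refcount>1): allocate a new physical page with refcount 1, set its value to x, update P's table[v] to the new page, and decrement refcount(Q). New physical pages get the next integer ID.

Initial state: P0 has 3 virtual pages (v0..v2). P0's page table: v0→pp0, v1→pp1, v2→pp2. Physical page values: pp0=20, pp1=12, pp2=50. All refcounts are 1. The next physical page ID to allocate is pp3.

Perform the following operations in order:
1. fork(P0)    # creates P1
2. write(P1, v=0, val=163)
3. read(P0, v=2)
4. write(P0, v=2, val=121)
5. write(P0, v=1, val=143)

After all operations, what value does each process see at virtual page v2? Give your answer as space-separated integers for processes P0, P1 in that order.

Answer: 121 50

Derivation:
Op 1: fork(P0) -> P1. 3 ppages; refcounts: pp0:2 pp1:2 pp2:2
Op 2: write(P1, v0, 163). refcount(pp0)=2>1 -> COPY to pp3. 4 ppages; refcounts: pp0:1 pp1:2 pp2:2 pp3:1
Op 3: read(P0, v2) -> 50. No state change.
Op 4: write(P0, v2, 121). refcount(pp2)=2>1 -> COPY to pp4. 5 ppages; refcounts: pp0:1 pp1:2 pp2:1 pp3:1 pp4:1
Op 5: write(P0, v1, 143). refcount(pp1)=2>1 -> COPY to pp5. 6 ppages; refcounts: pp0:1 pp1:1 pp2:1 pp3:1 pp4:1 pp5:1
P0: v2 -> pp4 = 121
P1: v2 -> pp2 = 50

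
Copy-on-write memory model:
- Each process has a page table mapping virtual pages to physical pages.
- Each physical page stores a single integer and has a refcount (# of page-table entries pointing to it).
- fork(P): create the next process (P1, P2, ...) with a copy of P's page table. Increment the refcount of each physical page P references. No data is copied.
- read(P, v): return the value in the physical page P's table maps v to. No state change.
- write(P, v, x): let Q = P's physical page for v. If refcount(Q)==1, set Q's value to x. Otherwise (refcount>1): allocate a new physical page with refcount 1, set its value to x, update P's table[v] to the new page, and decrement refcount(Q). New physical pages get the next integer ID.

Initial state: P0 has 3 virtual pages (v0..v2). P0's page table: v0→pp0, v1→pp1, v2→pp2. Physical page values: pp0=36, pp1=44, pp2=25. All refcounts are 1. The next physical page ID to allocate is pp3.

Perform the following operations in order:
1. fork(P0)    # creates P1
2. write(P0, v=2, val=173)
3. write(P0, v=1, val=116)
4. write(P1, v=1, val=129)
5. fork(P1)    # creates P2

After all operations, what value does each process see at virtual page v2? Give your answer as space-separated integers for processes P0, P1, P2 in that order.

Answer: 173 25 25

Derivation:
Op 1: fork(P0) -> P1. 3 ppages; refcounts: pp0:2 pp1:2 pp2:2
Op 2: write(P0, v2, 173). refcount(pp2)=2>1 -> COPY to pp3. 4 ppages; refcounts: pp0:2 pp1:2 pp2:1 pp3:1
Op 3: write(P0, v1, 116). refcount(pp1)=2>1 -> COPY to pp4. 5 ppages; refcounts: pp0:2 pp1:1 pp2:1 pp3:1 pp4:1
Op 4: write(P1, v1, 129). refcount(pp1)=1 -> write in place. 5 ppages; refcounts: pp0:2 pp1:1 pp2:1 pp3:1 pp4:1
Op 5: fork(P1) -> P2. 5 ppages; refcounts: pp0:3 pp1:2 pp2:2 pp3:1 pp4:1
P0: v2 -> pp3 = 173
P1: v2 -> pp2 = 25
P2: v2 -> pp2 = 25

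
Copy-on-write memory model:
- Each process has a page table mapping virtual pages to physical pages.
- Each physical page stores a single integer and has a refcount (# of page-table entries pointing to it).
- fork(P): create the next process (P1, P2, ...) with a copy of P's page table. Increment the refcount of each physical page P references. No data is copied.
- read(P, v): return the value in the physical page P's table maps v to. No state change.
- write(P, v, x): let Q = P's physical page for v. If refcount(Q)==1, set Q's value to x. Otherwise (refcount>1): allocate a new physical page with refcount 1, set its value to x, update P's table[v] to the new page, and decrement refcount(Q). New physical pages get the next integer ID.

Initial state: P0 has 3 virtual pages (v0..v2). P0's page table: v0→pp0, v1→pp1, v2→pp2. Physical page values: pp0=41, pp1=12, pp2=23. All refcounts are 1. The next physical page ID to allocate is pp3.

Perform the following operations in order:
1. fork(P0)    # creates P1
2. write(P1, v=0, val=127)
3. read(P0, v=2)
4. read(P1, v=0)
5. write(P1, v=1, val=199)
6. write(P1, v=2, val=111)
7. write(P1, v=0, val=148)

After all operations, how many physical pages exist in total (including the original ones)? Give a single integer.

Op 1: fork(P0) -> P1. 3 ppages; refcounts: pp0:2 pp1:2 pp2:2
Op 2: write(P1, v0, 127). refcount(pp0)=2>1 -> COPY to pp3. 4 ppages; refcounts: pp0:1 pp1:2 pp2:2 pp3:1
Op 3: read(P0, v2) -> 23. No state change.
Op 4: read(P1, v0) -> 127. No state change.
Op 5: write(P1, v1, 199). refcount(pp1)=2>1 -> COPY to pp4. 5 ppages; refcounts: pp0:1 pp1:1 pp2:2 pp3:1 pp4:1
Op 6: write(P1, v2, 111). refcount(pp2)=2>1 -> COPY to pp5. 6 ppages; refcounts: pp0:1 pp1:1 pp2:1 pp3:1 pp4:1 pp5:1
Op 7: write(P1, v0, 148). refcount(pp3)=1 -> write in place. 6 ppages; refcounts: pp0:1 pp1:1 pp2:1 pp3:1 pp4:1 pp5:1

Answer: 6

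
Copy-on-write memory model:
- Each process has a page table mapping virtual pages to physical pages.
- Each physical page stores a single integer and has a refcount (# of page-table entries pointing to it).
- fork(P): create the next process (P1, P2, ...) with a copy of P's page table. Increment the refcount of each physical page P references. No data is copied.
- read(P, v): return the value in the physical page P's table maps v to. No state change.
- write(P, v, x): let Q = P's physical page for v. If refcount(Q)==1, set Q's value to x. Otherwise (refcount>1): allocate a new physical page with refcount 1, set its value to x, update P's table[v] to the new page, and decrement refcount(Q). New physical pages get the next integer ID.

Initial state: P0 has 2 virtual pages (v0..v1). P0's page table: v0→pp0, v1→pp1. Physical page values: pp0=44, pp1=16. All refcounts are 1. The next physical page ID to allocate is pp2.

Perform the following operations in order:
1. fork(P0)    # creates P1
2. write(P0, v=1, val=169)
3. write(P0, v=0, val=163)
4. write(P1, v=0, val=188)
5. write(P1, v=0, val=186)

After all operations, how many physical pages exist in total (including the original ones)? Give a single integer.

Answer: 4

Derivation:
Op 1: fork(P0) -> P1. 2 ppages; refcounts: pp0:2 pp1:2
Op 2: write(P0, v1, 169). refcount(pp1)=2>1 -> COPY to pp2. 3 ppages; refcounts: pp0:2 pp1:1 pp2:1
Op 3: write(P0, v0, 163). refcount(pp0)=2>1 -> COPY to pp3. 4 ppages; refcounts: pp0:1 pp1:1 pp2:1 pp3:1
Op 4: write(P1, v0, 188). refcount(pp0)=1 -> write in place. 4 ppages; refcounts: pp0:1 pp1:1 pp2:1 pp3:1
Op 5: write(P1, v0, 186). refcount(pp0)=1 -> write in place. 4 ppages; refcounts: pp0:1 pp1:1 pp2:1 pp3:1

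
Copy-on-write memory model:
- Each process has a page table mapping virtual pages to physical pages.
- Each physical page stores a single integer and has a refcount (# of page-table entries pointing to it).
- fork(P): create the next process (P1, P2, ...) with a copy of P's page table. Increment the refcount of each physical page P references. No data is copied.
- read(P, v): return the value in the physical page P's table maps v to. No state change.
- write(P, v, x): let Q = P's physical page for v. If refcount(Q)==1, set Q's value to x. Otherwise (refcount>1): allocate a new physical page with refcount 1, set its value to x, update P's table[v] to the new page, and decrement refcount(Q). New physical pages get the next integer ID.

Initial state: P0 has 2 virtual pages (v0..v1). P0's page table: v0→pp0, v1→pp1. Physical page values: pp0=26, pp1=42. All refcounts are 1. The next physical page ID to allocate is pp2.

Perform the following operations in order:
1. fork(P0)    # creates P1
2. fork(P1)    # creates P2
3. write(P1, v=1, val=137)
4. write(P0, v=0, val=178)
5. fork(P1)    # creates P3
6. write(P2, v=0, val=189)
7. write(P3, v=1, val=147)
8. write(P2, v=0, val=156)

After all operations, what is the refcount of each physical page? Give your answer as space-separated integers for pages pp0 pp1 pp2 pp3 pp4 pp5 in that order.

Answer: 2 2 1 1 1 1

Derivation:
Op 1: fork(P0) -> P1. 2 ppages; refcounts: pp0:2 pp1:2
Op 2: fork(P1) -> P2. 2 ppages; refcounts: pp0:3 pp1:3
Op 3: write(P1, v1, 137). refcount(pp1)=3>1 -> COPY to pp2. 3 ppages; refcounts: pp0:3 pp1:2 pp2:1
Op 4: write(P0, v0, 178). refcount(pp0)=3>1 -> COPY to pp3. 4 ppages; refcounts: pp0:2 pp1:2 pp2:1 pp3:1
Op 5: fork(P1) -> P3. 4 ppages; refcounts: pp0:3 pp1:2 pp2:2 pp3:1
Op 6: write(P2, v0, 189). refcount(pp0)=3>1 -> COPY to pp4. 5 ppages; refcounts: pp0:2 pp1:2 pp2:2 pp3:1 pp4:1
Op 7: write(P3, v1, 147). refcount(pp2)=2>1 -> COPY to pp5. 6 ppages; refcounts: pp0:2 pp1:2 pp2:1 pp3:1 pp4:1 pp5:1
Op 8: write(P2, v0, 156). refcount(pp4)=1 -> write in place. 6 ppages; refcounts: pp0:2 pp1:2 pp2:1 pp3:1 pp4:1 pp5:1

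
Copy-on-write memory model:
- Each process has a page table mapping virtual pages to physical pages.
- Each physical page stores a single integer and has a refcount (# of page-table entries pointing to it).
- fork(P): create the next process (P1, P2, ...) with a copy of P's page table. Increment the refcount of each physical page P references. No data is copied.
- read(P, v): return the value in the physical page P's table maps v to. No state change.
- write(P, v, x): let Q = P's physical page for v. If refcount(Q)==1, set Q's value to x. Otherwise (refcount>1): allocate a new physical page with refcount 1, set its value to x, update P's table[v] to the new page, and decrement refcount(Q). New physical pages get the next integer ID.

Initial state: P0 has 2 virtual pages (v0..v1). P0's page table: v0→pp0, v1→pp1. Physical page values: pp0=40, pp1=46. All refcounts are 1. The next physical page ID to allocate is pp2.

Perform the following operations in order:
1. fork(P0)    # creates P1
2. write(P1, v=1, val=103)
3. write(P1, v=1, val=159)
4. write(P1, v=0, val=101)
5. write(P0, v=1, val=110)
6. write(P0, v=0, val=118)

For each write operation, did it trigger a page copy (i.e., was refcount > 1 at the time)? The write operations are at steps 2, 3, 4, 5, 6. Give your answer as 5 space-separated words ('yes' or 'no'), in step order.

Op 1: fork(P0) -> P1. 2 ppages; refcounts: pp0:2 pp1:2
Op 2: write(P1, v1, 103). refcount(pp1)=2>1 -> COPY to pp2. 3 ppages; refcounts: pp0:2 pp1:1 pp2:1
Op 3: write(P1, v1, 159). refcount(pp2)=1 -> write in place. 3 ppages; refcounts: pp0:2 pp1:1 pp2:1
Op 4: write(P1, v0, 101). refcount(pp0)=2>1 -> COPY to pp3. 4 ppages; refcounts: pp0:1 pp1:1 pp2:1 pp3:1
Op 5: write(P0, v1, 110). refcount(pp1)=1 -> write in place. 4 ppages; refcounts: pp0:1 pp1:1 pp2:1 pp3:1
Op 6: write(P0, v0, 118). refcount(pp0)=1 -> write in place. 4 ppages; refcounts: pp0:1 pp1:1 pp2:1 pp3:1

yes no yes no no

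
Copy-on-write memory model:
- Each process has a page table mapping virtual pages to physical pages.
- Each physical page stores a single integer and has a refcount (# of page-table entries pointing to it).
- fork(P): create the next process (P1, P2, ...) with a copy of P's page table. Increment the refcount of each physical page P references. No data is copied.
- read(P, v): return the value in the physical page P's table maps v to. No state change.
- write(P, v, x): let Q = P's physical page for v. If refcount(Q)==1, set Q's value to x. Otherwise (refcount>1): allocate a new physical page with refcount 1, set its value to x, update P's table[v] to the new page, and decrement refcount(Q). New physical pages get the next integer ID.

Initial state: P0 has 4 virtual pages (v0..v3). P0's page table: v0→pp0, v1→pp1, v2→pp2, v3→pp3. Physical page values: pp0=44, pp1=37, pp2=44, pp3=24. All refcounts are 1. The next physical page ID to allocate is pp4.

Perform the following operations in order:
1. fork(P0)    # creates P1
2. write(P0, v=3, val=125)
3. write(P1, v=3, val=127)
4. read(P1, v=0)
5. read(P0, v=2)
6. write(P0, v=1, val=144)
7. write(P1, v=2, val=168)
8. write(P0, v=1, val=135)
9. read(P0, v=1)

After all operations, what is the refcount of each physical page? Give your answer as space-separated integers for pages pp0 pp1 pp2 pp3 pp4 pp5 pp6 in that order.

Answer: 2 1 1 1 1 1 1

Derivation:
Op 1: fork(P0) -> P1. 4 ppages; refcounts: pp0:2 pp1:2 pp2:2 pp3:2
Op 2: write(P0, v3, 125). refcount(pp3)=2>1 -> COPY to pp4. 5 ppages; refcounts: pp0:2 pp1:2 pp2:2 pp3:1 pp4:1
Op 3: write(P1, v3, 127). refcount(pp3)=1 -> write in place. 5 ppages; refcounts: pp0:2 pp1:2 pp2:2 pp3:1 pp4:1
Op 4: read(P1, v0) -> 44. No state change.
Op 5: read(P0, v2) -> 44. No state change.
Op 6: write(P0, v1, 144). refcount(pp1)=2>1 -> COPY to pp5. 6 ppages; refcounts: pp0:2 pp1:1 pp2:2 pp3:1 pp4:1 pp5:1
Op 7: write(P1, v2, 168). refcount(pp2)=2>1 -> COPY to pp6. 7 ppages; refcounts: pp0:2 pp1:1 pp2:1 pp3:1 pp4:1 pp5:1 pp6:1
Op 8: write(P0, v1, 135). refcount(pp5)=1 -> write in place. 7 ppages; refcounts: pp0:2 pp1:1 pp2:1 pp3:1 pp4:1 pp5:1 pp6:1
Op 9: read(P0, v1) -> 135. No state change.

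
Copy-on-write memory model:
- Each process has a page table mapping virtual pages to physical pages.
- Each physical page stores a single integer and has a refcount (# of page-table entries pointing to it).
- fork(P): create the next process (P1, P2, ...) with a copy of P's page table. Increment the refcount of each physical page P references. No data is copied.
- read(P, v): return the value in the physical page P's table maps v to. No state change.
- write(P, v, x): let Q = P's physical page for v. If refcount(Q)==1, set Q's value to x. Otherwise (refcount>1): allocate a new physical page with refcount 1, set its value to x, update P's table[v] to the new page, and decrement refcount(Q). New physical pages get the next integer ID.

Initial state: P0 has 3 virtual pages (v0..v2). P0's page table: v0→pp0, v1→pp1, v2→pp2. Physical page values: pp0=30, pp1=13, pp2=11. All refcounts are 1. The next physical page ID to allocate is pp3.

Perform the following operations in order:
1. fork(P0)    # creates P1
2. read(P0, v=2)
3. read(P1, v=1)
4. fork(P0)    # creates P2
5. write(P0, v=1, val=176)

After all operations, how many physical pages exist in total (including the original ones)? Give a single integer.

Answer: 4

Derivation:
Op 1: fork(P0) -> P1. 3 ppages; refcounts: pp0:2 pp1:2 pp2:2
Op 2: read(P0, v2) -> 11. No state change.
Op 3: read(P1, v1) -> 13. No state change.
Op 4: fork(P0) -> P2. 3 ppages; refcounts: pp0:3 pp1:3 pp2:3
Op 5: write(P0, v1, 176). refcount(pp1)=3>1 -> COPY to pp3. 4 ppages; refcounts: pp0:3 pp1:2 pp2:3 pp3:1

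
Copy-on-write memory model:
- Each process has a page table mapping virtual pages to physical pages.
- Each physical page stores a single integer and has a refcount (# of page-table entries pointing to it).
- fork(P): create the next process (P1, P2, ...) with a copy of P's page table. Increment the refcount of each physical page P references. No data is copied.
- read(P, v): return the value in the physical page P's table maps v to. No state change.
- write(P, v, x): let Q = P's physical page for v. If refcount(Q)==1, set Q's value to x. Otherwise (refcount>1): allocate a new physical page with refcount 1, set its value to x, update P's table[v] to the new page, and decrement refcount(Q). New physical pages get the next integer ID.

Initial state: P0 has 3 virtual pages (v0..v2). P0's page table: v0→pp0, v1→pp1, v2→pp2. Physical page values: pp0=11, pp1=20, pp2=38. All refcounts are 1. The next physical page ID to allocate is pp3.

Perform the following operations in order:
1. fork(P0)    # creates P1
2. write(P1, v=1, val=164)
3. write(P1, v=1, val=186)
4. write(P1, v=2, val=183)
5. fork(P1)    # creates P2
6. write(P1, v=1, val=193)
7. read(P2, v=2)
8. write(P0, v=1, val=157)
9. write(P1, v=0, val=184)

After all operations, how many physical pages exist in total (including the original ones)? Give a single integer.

Answer: 7

Derivation:
Op 1: fork(P0) -> P1. 3 ppages; refcounts: pp0:2 pp1:2 pp2:2
Op 2: write(P1, v1, 164). refcount(pp1)=2>1 -> COPY to pp3. 4 ppages; refcounts: pp0:2 pp1:1 pp2:2 pp3:1
Op 3: write(P1, v1, 186). refcount(pp3)=1 -> write in place. 4 ppages; refcounts: pp0:2 pp1:1 pp2:2 pp3:1
Op 4: write(P1, v2, 183). refcount(pp2)=2>1 -> COPY to pp4. 5 ppages; refcounts: pp0:2 pp1:1 pp2:1 pp3:1 pp4:1
Op 5: fork(P1) -> P2. 5 ppages; refcounts: pp0:3 pp1:1 pp2:1 pp3:2 pp4:2
Op 6: write(P1, v1, 193). refcount(pp3)=2>1 -> COPY to pp5. 6 ppages; refcounts: pp0:3 pp1:1 pp2:1 pp3:1 pp4:2 pp5:1
Op 7: read(P2, v2) -> 183. No state change.
Op 8: write(P0, v1, 157). refcount(pp1)=1 -> write in place. 6 ppages; refcounts: pp0:3 pp1:1 pp2:1 pp3:1 pp4:2 pp5:1
Op 9: write(P1, v0, 184). refcount(pp0)=3>1 -> COPY to pp6. 7 ppages; refcounts: pp0:2 pp1:1 pp2:1 pp3:1 pp4:2 pp5:1 pp6:1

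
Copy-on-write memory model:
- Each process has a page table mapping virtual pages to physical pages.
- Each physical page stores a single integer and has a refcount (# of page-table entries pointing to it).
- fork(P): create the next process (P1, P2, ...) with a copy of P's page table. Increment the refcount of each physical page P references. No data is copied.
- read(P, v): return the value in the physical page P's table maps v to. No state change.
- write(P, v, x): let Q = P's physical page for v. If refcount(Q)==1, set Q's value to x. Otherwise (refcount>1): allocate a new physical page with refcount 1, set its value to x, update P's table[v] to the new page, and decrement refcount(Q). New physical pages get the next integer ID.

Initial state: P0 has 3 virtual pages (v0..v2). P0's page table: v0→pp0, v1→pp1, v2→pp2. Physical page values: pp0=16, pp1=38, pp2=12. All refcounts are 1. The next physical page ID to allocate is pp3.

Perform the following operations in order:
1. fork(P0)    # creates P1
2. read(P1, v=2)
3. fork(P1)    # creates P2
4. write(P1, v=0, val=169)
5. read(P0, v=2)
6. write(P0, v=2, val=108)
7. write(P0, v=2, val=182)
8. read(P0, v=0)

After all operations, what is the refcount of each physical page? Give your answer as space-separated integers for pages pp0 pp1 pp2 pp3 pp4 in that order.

Answer: 2 3 2 1 1

Derivation:
Op 1: fork(P0) -> P1. 3 ppages; refcounts: pp0:2 pp1:2 pp2:2
Op 2: read(P1, v2) -> 12. No state change.
Op 3: fork(P1) -> P2. 3 ppages; refcounts: pp0:3 pp1:3 pp2:3
Op 4: write(P1, v0, 169). refcount(pp0)=3>1 -> COPY to pp3. 4 ppages; refcounts: pp0:2 pp1:3 pp2:3 pp3:1
Op 5: read(P0, v2) -> 12. No state change.
Op 6: write(P0, v2, 108). refcount(pp2)=3>1 -> COPY to pp4. 5 ppages; refcounts: pp0:2 pp1:3 pp2:2 pp3:1 pp4:1
Op 7: write(P0, v2, 182). refcount(pp4)=1 -> write in place. 5 ppages; refcounts: pp0:2 pp1:3 pp2:2 pp3:1 pp4:1
Op 8: read(P0, v0) -> 16. No state change.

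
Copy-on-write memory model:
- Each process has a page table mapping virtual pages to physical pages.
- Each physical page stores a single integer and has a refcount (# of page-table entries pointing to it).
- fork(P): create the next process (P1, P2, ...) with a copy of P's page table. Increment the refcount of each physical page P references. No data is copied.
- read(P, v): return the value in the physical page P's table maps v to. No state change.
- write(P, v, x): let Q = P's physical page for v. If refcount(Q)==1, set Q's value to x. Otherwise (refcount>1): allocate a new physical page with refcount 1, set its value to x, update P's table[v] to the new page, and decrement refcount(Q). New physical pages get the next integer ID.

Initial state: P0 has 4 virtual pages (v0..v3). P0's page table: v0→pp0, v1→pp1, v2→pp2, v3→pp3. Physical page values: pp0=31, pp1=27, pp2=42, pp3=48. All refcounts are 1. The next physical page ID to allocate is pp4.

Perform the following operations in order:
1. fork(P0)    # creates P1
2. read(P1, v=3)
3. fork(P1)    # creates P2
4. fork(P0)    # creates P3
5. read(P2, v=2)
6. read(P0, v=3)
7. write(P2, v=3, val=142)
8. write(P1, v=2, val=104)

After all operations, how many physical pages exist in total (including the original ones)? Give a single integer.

Op 1: fork(P0) -> P1. 4 ppages; refcounts: pp0:2 pp1:2 pp2:2 pp3:2
Op 2: read(P1, v3) -> 48. No state change.
Op 3: fork(P1) -> P2. 4 ppages; refcounts: pp0:3 pp1:3 pp2:3 pp3:3
Op 4: fork(P0) -> P3. 4 ppages; refcounts: pp0:4 pp1:4 pp2:4 pp3:4
Op 5: read(P2, v2) -> 42. No state change.
Op 6: read(P0, v3) -> 48. No state change.
Op 7: write(P2, v3, 142). refcount(pp3)=4>1 -> COPY to pp4. 5 ppages; refcounts: pp0:4 pp1:4 pp2:4 pp3:3 pp4:1
Op 8: write(P1, v2, 104). refcount(pp2)=4>1 -> COPY to pp5. 6 ppages; refcounts: pp0:4 pp1:4 pp2:3 pp3:3 pp4:1 pp5:1

Answer: 6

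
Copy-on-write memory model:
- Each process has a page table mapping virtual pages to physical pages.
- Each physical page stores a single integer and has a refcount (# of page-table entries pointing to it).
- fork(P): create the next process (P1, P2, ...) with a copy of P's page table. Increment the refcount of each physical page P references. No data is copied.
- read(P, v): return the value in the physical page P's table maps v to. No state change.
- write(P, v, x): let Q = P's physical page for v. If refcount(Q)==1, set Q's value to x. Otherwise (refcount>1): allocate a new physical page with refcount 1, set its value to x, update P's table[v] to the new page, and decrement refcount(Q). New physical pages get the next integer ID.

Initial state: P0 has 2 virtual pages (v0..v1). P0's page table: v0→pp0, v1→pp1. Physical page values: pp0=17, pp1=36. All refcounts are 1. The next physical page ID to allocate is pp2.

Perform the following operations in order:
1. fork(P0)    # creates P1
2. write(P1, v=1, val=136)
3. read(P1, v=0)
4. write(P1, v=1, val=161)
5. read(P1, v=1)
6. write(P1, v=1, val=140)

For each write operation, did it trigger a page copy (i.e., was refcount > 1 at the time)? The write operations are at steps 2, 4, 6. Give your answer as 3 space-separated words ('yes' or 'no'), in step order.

Op 1: fork(P0) -> P1. 2 ppages; refcounts: pp0:2 pp1:2
Op 2: write(P1, v1, 136). refcount(pp1)=2>1 -> COPY to pp2. 3 ppages; refcounts: pp0:2 pp1:1 pp2:1
Op 3: read(P1, v0) -> 17. No state change.
Op 4: write(P1, v1, 161). refcount(pp2)=1 -> write in place. 3 ppages; refcounts: pp0:2 pp1:1 pp2:1
Op 5: read(P1, v1) -> 161. No state change.
Op 6: write(P1, v1, 140). refcount(pp2)=1 -> write in place. 3 ppages; refcounts: pp0:2 pp1:1 pp2:1

yes no no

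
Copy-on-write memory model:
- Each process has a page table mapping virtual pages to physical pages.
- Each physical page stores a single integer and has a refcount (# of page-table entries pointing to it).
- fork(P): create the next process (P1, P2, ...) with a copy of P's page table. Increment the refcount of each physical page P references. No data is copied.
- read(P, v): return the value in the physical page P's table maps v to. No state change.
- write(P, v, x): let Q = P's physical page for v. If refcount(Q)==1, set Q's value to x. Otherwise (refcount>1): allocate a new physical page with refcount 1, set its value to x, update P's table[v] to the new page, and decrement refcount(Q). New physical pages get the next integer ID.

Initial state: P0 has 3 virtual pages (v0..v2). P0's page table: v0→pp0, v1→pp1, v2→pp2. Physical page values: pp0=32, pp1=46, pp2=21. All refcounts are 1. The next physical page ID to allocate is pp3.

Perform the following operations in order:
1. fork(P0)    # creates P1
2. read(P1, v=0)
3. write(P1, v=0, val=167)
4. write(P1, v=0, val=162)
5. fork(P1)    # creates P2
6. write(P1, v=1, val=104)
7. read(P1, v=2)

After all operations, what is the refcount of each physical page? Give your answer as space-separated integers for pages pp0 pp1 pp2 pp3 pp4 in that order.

Op 1: fork(P0) -> P1. 3 ppages; refcounts: pp0:2 pp1:2 pp2:2
Op 2: read(P1, v0) -> 32. No state change.
Op 3: write(P1, v0, 167). refcount(pp0)=2>1 -> COPY to pp3. 4 ppages; refcounts: pp0:1 pp1:2 pp2:2 pp3:1
Op 4: write(P1, v0, 162). refcount(pp3)=1 -> write in place. 4 ppages; refcounts: pp0:1 pp1:2 pp2:2 pp3:1
Op 5: fork(P1) -> P2. 4 ppages; refcounts: pp0:1 pp1:3 pp2:3 pp3:2
Op 6: write(P1, v1, 104). refcount(pp1)=3>1 -> COPY to pp4. 5 ppages; refcounts: pp0:1 pp1:2 pp2:3 pp3:2 pp4:1
Op 7: read(P1, v2) -> 21. No state change.

Answer: 1 2 3 2 1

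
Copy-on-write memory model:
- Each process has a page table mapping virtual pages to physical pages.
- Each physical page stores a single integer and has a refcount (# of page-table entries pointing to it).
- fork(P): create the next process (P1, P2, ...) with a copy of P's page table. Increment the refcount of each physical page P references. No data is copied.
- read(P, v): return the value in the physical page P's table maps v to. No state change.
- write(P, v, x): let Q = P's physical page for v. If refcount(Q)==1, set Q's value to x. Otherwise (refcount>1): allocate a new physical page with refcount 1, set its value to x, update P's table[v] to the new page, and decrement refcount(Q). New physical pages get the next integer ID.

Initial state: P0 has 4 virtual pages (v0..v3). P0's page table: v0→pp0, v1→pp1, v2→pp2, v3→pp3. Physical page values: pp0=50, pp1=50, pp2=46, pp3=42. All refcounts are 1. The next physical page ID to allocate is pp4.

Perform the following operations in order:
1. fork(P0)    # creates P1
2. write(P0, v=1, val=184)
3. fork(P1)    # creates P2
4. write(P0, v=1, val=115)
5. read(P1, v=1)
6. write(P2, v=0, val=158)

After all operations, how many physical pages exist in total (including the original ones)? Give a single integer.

Op 1: fork(P0) -> P1. 4 ppages; refcounts: pp0:2 pp1:2 pp2:2 pp3:2
Op 2: write(P0, v1, 184). refcount(pp1)=2>1 -> COPY to pp4. 5 ppages; refcounts: pp0:2 pp1:1 pp2:2 pp3:2 pp4:1
Op 3: fork(P1) -> P2. 5 ppages; refcounts: pp0:3 pp1:2 pp2:3 pp3:3 pp4:1
Op 4: write(P0, v1, 115). refcount(pp4)=1 -> write in place. 5 ppages; refcounts: pp0:3 pp1:2 pp2:3 pp3:3 pp4:1
Op 5: read(P1, v1) -> 50. No state change.
Op 6: write(P2, v0, 158). refcount(pp0)=3>1 -> COPY to pp5. 6 ppages; refcounts: pp0:2 pp1:2 pp2:3 pp3:3 pp4:1 pp5:1

Answer: 6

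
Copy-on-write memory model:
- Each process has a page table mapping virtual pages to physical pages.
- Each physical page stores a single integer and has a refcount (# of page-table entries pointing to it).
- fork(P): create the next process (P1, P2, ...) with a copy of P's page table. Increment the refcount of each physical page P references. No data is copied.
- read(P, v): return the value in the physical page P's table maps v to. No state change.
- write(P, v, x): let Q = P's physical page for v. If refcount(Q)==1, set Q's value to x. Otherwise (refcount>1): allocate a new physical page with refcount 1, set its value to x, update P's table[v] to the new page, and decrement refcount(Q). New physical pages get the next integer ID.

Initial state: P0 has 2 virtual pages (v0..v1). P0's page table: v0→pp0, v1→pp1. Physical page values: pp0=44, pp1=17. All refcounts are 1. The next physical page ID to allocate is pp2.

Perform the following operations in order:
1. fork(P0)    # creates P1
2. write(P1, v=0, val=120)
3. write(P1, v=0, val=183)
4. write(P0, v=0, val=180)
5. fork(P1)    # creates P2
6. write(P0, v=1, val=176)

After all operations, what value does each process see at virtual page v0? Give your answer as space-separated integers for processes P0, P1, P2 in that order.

Answer: 180 183 183

Derivation:
Op 1: fork(P0) -> P1. 2 ppages; refcounts: pp0:2 pp1:2
Op 2: write(P1, v0, 120). refcount(pp0)=2>1 -> COPY to pp2. 3 ppages; refcounts: pp0:1 pp1:2 pp2:1
Op 3: write(P1, v0, 183). refcount(pp2)=1 -> write in place. 3 ppages; refcounts: pp0:1 pp1:2 pp2:1
Op 4: write(P0, v0, 180). refcount(pp0)=1 -> write in place. 3 ppages; refcounts: pp0:1 pp1:2 pp2:1
Op 5: fork(P1) -> P2. 3 ppages; refcounts: pp0:1 pp1:3 pp2:2
Op 6: write(P0, v1, 176). refcount(pp1)=3>1 -> COPY to pp3. 4 ppages; refcounts: pp0:1 pp1:2 pp2:2 pp3:1
P0: v0 -> pp0 = 180
P1: v0 -> pp2 = 183
P2: v0 -> pp2 = 183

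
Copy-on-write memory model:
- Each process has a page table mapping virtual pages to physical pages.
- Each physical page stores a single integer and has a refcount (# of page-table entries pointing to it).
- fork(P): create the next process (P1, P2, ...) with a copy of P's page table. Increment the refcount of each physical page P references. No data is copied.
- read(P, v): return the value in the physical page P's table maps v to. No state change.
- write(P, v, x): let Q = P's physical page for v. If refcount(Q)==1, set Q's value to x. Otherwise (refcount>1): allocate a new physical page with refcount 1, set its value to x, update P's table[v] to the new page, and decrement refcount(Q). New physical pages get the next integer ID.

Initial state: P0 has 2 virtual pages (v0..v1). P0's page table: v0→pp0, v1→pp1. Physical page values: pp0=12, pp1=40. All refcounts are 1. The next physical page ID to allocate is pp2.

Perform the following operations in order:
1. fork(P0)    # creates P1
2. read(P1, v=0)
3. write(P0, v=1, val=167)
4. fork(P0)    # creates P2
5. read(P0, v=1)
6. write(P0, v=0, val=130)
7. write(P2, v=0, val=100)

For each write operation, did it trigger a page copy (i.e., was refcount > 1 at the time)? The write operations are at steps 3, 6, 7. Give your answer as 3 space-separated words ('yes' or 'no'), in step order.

Op 1: fork(P0) -> P1. 2 ppages; refcounts: pp0:2 pp1:2
Op 2: read(P1, v0) -> 12. No state change.
Op 3: write(P0, v1, 167). refcount(pp1)=2>1 -> COPY to pp2. 3 ppages; refcounts: pp0:2 pp1:1 pp2:1
Op 4: fork(P0) -> P2. 3 ppages; refcounts: pp0:3 pp1:1 pp2:2
Op 5: read(P0, v1) -> 167. No state change.
Op 6: write(P0, v0, 130). refcount(pp0)=3>1 -> COPY to pp3. 4 ppages; refcounts: pp0:2 pp1:1 pp2:2 pp3:1
Op 7: write(P2, v0, 100). refcount(pp0)=2>1 -> COPY to pp4. 5 ppages; refcounts: pp0:1 pp1:1 pp2:2 pp3:1 pp4:1

yes yes yes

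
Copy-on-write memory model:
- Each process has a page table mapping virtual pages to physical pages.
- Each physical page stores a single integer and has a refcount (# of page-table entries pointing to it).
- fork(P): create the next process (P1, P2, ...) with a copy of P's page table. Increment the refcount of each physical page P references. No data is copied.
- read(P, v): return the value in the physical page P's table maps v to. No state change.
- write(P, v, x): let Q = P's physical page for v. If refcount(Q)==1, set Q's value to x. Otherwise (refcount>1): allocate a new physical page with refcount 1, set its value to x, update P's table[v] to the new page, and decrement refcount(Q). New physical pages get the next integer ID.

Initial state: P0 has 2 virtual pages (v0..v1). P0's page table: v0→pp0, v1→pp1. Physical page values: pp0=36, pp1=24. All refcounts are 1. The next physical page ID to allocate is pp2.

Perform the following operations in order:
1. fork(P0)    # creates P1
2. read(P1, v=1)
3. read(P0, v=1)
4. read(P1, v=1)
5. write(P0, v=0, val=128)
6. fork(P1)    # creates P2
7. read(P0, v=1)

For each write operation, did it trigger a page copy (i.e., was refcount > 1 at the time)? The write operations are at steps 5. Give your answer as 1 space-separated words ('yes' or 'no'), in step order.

Op 1: fork(P0) -> P1. 2 ppages; refcounts: pp0:2 pp1:2
Op 2: read(P1, v1) -> 24. No state change.
Op 3: read(P0, v1) -> 24. No state change.
Op 4: read(P1, v1) -> 24. No state change.
Op 5: write(P0, v0, 128). refcount(pp0)=2>1 -> COPY to pp2. 3 ppages; refcounts: pp0:1 pp1:2 pp2:1
Op 6: fork(P1) -> P2. 3 ppages; refcounts: pp0:2 pp1:3 pp2:1
Op 7: read(P0, v1) -> 24. No state change.

yes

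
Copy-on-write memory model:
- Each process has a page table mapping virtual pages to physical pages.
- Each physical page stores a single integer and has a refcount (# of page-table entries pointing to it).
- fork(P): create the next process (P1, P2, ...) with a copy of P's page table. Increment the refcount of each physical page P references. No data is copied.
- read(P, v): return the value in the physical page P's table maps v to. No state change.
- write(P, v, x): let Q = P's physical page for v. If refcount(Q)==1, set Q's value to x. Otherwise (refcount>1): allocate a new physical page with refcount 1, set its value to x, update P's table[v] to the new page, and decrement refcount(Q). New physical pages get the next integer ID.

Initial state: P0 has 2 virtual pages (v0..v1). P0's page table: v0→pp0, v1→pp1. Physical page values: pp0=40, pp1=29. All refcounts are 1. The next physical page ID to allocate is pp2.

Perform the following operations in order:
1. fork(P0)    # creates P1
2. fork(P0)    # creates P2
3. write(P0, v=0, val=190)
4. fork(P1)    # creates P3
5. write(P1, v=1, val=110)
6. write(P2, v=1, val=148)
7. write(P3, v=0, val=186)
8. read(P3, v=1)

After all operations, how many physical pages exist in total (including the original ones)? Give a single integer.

Answer: 6

Derivation:
Op 1: fork(P0) -> P1. 2 ppages; refcounts: pp0:2 pp1:2
Op 2: fork(P0) -> P2. 2 ppages; refcounts: pp0:3 pp1:3
Op 3: write(P0, v0, 190). refcount(pp0)=3>1 -> COPY to pp2. 3 ppages; refcounts: pp0:2 pp1:3 pp2:1
Op 4: fork(P1) -> P3. 3 ppages; refcounts: pp0:3 pp1:4 pp2:1
Op 5: write(P1, v1, 110). refcount(pp1)=4>1 -> COPY to pp3. 4 ppages; refcounts: pp0:3 pp1:3 pp2:1 pp3:1
Op 6: write(P2, v1, 148). refcount(pp1)=3>1 -> COPY to pp4. 5 ppages; refcounts: pp0:3 pp1:2 pp2:1 pp3:1 pp4:1
Op 7: write(P3, v0, 186). refcount(pp0)=3>1 -> COPY to pp5. 6 ppages; refcounts: pp0:2 pp1:2 pp2:1 pp3:1 pp4:1 pp5:1
Op 8: read(P3, v1) -> 29. No state change.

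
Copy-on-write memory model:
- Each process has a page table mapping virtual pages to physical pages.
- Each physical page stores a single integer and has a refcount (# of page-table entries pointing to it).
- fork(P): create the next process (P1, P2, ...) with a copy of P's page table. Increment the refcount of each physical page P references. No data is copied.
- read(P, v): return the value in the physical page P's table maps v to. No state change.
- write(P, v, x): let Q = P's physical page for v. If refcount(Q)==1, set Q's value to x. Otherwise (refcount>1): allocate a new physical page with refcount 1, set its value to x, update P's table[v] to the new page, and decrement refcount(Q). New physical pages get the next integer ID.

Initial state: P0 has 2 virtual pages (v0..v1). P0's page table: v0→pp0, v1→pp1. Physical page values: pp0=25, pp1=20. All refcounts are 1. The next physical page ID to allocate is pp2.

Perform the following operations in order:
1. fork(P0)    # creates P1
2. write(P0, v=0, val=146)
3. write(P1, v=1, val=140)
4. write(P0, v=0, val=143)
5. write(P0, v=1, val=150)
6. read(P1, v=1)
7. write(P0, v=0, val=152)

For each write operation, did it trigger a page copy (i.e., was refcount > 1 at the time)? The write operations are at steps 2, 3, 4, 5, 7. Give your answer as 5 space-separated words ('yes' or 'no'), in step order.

Op 1: fork(P0) -> P1. 2 ppages; refcounts: pp0:2 pp1:2
Op 2: write(P0, v0, 146). refcount(pp0)=2>1 -> COPY to pp2. 3 ppages; refcounts: pp0:1 pp1:2 pp2:1
Op 3: write(P1, v1, 140). refcount(pp1)=2>1 -> COPY to pp3. 4 ppages; refcounts: pp0:1 pp1:1 pp2:1 pp3:1
Op 4: write(P0, v0, 143). refcount(pp2)=1 -> write in place. 4 ppages; refcounts: pp0:1 pp1:1 pp2:1 pp3:1
Op 5: write(P0, v1, 150). refcount(pp1)=1 -> write in place. 4 ppages; refcounts: pp0:1 pp1:1 pp2:1 pp3:1
Op 6: read(P1, v1) -> 140. No state change.
Op 7: write(P0, v0, 152). refcount(pp2)=1 -> write in place. 4 ppages; refcounts: pp0:1 pp1:1 pp2:1 pp3:1

yes yes no no no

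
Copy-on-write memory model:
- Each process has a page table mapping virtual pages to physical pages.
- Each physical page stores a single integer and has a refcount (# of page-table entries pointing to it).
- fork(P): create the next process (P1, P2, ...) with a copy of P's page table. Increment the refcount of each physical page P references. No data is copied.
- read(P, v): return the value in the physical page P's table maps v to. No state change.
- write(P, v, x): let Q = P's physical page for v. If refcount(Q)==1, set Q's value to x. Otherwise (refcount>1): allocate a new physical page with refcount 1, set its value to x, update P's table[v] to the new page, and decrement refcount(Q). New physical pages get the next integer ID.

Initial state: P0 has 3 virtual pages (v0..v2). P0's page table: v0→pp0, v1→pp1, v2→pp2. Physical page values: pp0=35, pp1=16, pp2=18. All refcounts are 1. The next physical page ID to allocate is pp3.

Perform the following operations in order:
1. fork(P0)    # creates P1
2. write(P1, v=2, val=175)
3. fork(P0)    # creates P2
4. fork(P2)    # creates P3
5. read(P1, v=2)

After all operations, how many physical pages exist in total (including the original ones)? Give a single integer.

Op 1: fork(P0) -> P1. 3 ppages; refcounts: pp0:2 pp1:2 pp2:2
Op 2: write(P1, v2, 175). refcount(pp2)=2>1 -> COPY to pp3. 4 ppages; refcounts: pp0:2 pp1:2 pp2:1 pp3:1
Op 3: fork(P0) -> P2. 4 ppages; refcounts: pp0:3 pp1:3 pp2:2 pp3:1
Op 4: fork(P2) -> P3. 4 ppages; refcounts: pp0:4 pp1:4 pp2:3 pp3:1
Op 5: read(P1, v2) -> 175. No state change.

Answer: 4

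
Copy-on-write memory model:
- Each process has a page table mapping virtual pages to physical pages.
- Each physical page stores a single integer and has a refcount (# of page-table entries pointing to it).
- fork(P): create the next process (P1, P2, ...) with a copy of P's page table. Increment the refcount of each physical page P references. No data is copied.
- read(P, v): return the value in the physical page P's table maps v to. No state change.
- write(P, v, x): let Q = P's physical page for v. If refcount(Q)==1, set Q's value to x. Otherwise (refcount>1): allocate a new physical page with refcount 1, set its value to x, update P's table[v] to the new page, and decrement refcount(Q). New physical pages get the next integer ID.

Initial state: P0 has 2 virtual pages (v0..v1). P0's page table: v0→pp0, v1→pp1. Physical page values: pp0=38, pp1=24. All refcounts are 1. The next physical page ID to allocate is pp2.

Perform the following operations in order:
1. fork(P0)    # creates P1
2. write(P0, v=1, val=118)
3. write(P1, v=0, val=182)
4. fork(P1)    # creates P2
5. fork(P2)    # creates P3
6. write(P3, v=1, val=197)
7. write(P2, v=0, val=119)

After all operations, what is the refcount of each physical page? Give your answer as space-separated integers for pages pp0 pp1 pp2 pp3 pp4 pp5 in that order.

Op 1: fork(P0) -> P1. 2 ppages; refcounts: pp0:2 pp1:2
Op 2: write(P0, v1, 118). refcount(pp1)=2>1 -> COPY to pp2. 3 ppages; refcounts: pp0:2 pp1:1 pp2:1
Op 3: write(P1, v0, 182). refcount(pp0)=2>1 -> COPY to pp3. 4 ppages; refcounts: pp0:1 pp1:1 pp2:1 pp3:1
Op 4: fork(P1) -> P2. 4 ppages; refcounts: pp0:1 pp1:2 pp2:1 pp3:2
Op 5: fork(P2) -> P3. 4 ppages; refcounts: pp0:1 pp1:3 pp2:1 pp3:3
Op 6: write(P3, v1, 197). refcount(pp1)=3>1 -> COPY to pp4. 5 ppages; refcounts: pp0:1 pp1:2 pp2:1 pp3:3 pp4:1
Op 7: write(P2, v0, 119). refcount(pp3)=3>1 -> COPY to pp5. 6 ppages; refcounts: pp0:1 pp1:2 pp2:1 pp3:2 pp4:1 pp5:1

Answer: 1 2 1 2 1 1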